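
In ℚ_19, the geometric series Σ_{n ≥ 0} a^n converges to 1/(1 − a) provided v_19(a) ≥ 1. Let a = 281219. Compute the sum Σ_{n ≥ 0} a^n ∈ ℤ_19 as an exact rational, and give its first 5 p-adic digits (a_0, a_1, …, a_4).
Σ a^n = 1/(1 − a) = -1/281218;  first 5 digits = (1, 0, 0, 3, 2)

v_19(a) = 3 ≥ 1, so the series converges in ℤ_19 to 1/(1 − a) = 1/(1 − 281219) = -1/281218. Expand this rational in ℤ_19: compute digits iteratively via d_i = x_i mod 19, x_{i+1} = (x_i − d_i)/19. The first 5 digits are (1, 0, 0, 3, 2).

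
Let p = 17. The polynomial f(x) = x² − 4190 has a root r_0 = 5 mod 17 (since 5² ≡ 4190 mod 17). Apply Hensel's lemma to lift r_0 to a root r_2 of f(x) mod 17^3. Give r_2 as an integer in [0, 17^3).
r_2 = 4323 (mod 4913)

Hensel's recurrence: r_{i+1} = r_i − f(r_i)·(f′(r_i))^{-1} mod 17^{i+2}, with f′(x) = 2x. Iterate:
  r_0 = 5 (mod 17)
  r_1 = 277 (mod 289)
  r_2 = 4323 (mod 4913)
Final: r_2 = 4323, and one checks f(r_2) ≡ 0 mod 17^3.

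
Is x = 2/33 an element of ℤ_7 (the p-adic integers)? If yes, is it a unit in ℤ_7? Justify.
x ∈ ℤ_7^× (unit); v_7(x) = 0

ℤ_7 = {x ∈ ℚ_7 : v_7(x) ≥ 0} and ℤ_7^× = {x ∈ ℤ_7 : v_7(x) = 0}. Here v_7(2/33) = v_7(num) − v_7(den) = 0; compare against these criteria.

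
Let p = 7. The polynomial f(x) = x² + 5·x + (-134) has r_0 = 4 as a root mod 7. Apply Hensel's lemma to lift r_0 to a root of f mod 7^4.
r_3 = 935 (mod 2401)

Hensel: r_{i+1} = r_i − f(r_i)·(f′(r_i))^{-1} mod 7^{i+2}, f′(x) = 2x + 5. Iterate:
  r_0 = 4 (mod 7)
  r_1 = 4 (mod 49)
  r_2 = 249 (mod 343)
  r_3 = 935 (mod 2401)
Final: r = 935 satisfies f(r) ≡ 0 mod 7^4.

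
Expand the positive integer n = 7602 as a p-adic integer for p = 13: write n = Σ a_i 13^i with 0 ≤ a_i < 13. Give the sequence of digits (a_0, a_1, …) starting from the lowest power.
(a_0, a_1, …) = (10, 12, 5, 3)

Repeated division by 13 gives the digits low-to-high: 7602 = 10 + 12·13^1 + 5·13^2 + 3·13^3. Digit sequence: (10, 12, 5, 3).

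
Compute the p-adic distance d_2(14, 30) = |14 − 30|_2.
d_2(14, 30) = 1/16

Step 1 — x − y = 14 − 30 = -16. Step 2 — v_2(-16) = 4 (factor: -16 = −(2^4 · 1); the sign does not affect v_p). Step 3 — |x − y|_2 = 2^{-4} = 1/16.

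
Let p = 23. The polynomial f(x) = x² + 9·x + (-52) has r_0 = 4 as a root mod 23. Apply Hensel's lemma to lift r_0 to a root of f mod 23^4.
r_3 = 4 (mod 279841)

Hensel: r_{i+1} = r_i − f(r_i)·(f′(r_i))^{-1} mod 23^{i+2}, f′(x) = 2x + 9. Iterate:
  r_0 = 4 (mod 23)
  r_1 = 4 (mod 529)
  r_2 = 4 (mod 12167)
  r_3 = 4 (mod 279841)
Final: r = 4 satisfies f(r) ≡ 0 mod 23^4.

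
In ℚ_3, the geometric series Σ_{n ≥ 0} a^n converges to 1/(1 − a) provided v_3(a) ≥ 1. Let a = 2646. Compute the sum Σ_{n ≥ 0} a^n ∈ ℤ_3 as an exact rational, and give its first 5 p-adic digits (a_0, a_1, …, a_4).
Σ a^n = 1/(1 − a) = -1/2645;  first 5 digits = (1, 0, 0, 2, 2)

v_3(a) = 3 ≥ 1, so the series converges in ℤ_3 to 1/(1 − a) = 1/(1 − 2646) = -1/2645. Expand this rational in ℤ_3: compute digits iteratively via d_i = x_i mod 3, x_{i+1} = (x_i − d_i)/3. The first 5 digits are (1, 0, 0, 2, 2).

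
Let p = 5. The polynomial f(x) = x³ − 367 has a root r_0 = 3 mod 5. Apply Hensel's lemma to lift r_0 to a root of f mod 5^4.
r_3 = 498 (mod 625)

Hensel: r_{i+1} = r_i − f(r_i)/f′(r_i) mod 5^{i+2}, where f′(x) = 3x². Iterate:
  r_0 = 3 (mod 5)
  r_1 = 23 (mod 25)
  r_2 = 123 (mod 125)
  r_3 = 498 (mod 625)
Final: r = 498 with f(r) ≡ 0 mod 5^4.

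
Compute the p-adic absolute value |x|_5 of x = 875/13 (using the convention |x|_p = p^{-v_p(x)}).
|875/13|_5 = 1/125

Step 1 — compute v_5(x) by factoring powers of 5 out of the numerator and denominator: v_5(875/13) = 3. Step 2 — apply |x|_p = p^{-v_p(x)} = 5^{-3} = 1/125.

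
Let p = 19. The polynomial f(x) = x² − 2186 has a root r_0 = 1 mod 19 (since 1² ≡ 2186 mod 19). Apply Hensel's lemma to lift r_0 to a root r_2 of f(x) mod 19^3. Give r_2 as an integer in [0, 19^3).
r_2 = 191 (mod 6859)

Hensel's recurrence: r_{i+1} = r_i − f(r_i)·(f′(r_i))^{-1} mod 19^{i+2}, with f′(x) = 2x. Iterate:
  r_0 = 1 (mod 19)
  r_1 = 191 (mod 361)
  r_2 = 191 (mod 6859)
Final: r_2 = 191, and one checks f(r_2) ≡ 0 mod 19^3.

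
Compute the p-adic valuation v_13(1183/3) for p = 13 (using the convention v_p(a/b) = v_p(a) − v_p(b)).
v_13(1183/3) = 2

Factor powers of 13 from the numerator and denominator of the reduced fraction: 1183 = 13^2 · 7 and 3 = 13^0 · 3. Apply v_p(a/b) = v_p(a) − v_p(b): v_13(1183/3) = 2 − 0 = 2.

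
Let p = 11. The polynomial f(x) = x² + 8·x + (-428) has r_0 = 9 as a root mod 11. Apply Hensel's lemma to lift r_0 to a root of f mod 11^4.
r_3 = 2407 (mod 14641)

Hensel: r_{i+1} = r_i − f(r_i)·(f′(r_i))^{-1} mod 11^{i+2}, f′(x) = 2x + 8. Iterate:
  r_0 = 9 (mod 11)
  r_1 = 108 (mod 121)
  r_2 = 1076 (mod 1331)
  r_3 = 2407 (mod 14641)
Final: r = 2407 satisfies f(r) ≡ 0 mod 11^4.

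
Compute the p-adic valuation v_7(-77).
v_7(-77) = 1

v_7(n) is the largest exponent k such that 7^k divides n. Factor out: -77 = -7^1 · 11. (Sign doesn't affect v_p.) So v_7(-77) = 1.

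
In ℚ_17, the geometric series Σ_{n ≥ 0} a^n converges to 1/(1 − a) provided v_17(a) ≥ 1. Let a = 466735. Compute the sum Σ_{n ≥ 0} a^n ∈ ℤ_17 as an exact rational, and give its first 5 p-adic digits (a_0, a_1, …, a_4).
Σ a^n = 1/(1 − a) = -1/466734;  first 5 digits = (1, 0, 0, 10, 5)

v_17(a) = 3 ≥ 1, so the series converges in ℤ_17 to 1/(1 − a) = 1/(1 − 466735) = -1/466734. Expand this rational in ℤ_17: compute digits iteratively via d_i = x_i mod 17, x_{i+1} = (x_i − d_i)/17. The first 5 digits are (1, 0, 0, 10, 5).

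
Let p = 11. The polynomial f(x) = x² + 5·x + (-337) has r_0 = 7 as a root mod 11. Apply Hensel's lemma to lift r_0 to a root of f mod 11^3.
r_2 = 689 (mod 1331)

Hensel: r_{i+1} = r_i − f(r_i)·(f′(r_i))^{-1} mod 11^{i+2}, f′(x) = 2x + 5. Iterate:
  r_0 = 7 (mod 11)
  r_1 = 84 (mod 121)
  r_2 = 689 (mod 1331)
Final: r = 689 satisfies f(r) ≡ 0 mod 11^3.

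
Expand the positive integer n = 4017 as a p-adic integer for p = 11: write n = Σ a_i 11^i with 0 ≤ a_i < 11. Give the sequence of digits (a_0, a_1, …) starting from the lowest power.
(a_0, a_1, …) = (2, 2, 0, 3)

Repeated division by 11 gives the digits low-to-high: 4017 = 2 + 2·11^1 + 3·11^3. Digit sequence: (2, 2, 0, 3).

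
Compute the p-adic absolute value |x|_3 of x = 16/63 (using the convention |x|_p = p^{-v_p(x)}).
|16/63|_3 = 9

Step 1 — compute v_3(x) by factoring powers of 3 out of the numerator and denominator: v_3(16/63) = -2. Step 2 — apply |x|_p = p^{-v_p(x)} = 3^{2} = 9.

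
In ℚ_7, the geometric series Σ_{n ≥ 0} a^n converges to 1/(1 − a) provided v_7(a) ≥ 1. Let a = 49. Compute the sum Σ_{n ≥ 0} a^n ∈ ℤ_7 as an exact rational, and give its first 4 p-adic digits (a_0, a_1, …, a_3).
Σ a^n = 1/(1 − a) = -1/48;  first 4 digits = (1, 0, 1, 0)

v_7(a) = 2 ≥ 1, so the series converges in ℤ_7 to 1/(1 − a) = 1/(1 − 49) = -1/48. Expand this rational in ℤ_7: compute digits iteratively via d_i = x_i mod 7, x_{i+1} = (x_i − d_i)/7. The first 4 digits are (1, 0, 1, 0).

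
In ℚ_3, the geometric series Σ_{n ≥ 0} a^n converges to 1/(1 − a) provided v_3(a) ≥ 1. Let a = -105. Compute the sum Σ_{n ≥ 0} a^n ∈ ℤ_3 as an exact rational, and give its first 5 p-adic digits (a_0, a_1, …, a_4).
Σ a^n = 1/(1 − a) = 1/106;  first 5 digits = (1, 1, 1, 0, 1)

v_3(a) = 1 ≥ 1, so the series converges in ℤ_3 to 1/(1 − a) = 1/(1 − (-105)) = 1/106. Expand this rational in ℤ_3: compute digits iteratively via d_i = x_i mod 3, x_{i+1} = (x_i − d_i)/3. The first 5 digits are (1, 1, 1, 0, 1).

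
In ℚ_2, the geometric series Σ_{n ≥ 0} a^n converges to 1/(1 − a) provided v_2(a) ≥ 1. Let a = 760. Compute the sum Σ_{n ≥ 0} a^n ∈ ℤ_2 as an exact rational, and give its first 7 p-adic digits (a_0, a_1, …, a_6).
Σ a^n = 1/(1 − a) = -1/759;  first 7 digits = (1, 0, 0, 1, 1, 1, 0)

v_2(a) = 3 ≥ 1, so the series converges in ℤ_2 to 1/(1 − a) = 1/(1 − 760) = -1/759. Expand this rational in ℤ_2: compute digits iteratively via d_i = x_i mod 2, x_{i+1} = (x_i − d_i)/2. The first 7 digits are (1, 0, 0, 1, 1, 1, 0).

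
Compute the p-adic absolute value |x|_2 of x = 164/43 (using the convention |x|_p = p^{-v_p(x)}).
|164/43|_2 = 1/4

Step 1 — compute v_2(x) by factoring powers of 2 out of the numerator and denominator: v_2(164/43) = 2. Step 2 — apply |x|_p = p^{-v_p(x)} = 2^{-2} = 1/4.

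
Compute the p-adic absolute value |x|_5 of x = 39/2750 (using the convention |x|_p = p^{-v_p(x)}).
|39/2750|_5 = 125

Step 1 — compute v_5(x) by factoring powers of 5 out of the numerator and denominator: v_5(39/2750) = -3. Step 2 — apply |x|_p = p^{-v_p(x)} = 5^{3} = 125.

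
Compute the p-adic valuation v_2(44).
v_2(44) = 2

v_2(n) is the largest exponent k such that 2^k divides n. Factor out: 44 = 2^2 · 11. (Sign doesn't affect v_p.) So v_2(44) = 2.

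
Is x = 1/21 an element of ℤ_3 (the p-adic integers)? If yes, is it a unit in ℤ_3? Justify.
x ∉ ℤ_3 (v_3(x) = -1 < 0)

ℤ_3 = {x ∈ ℚ_3 : v_3(x) ≥ 0} and ℤ_3^× = {x ∈ ℤ_3 : v_3(x) = 0}. Here v_3(1/21) = v_3(num) − v_3(den) = -1; compare against these criteria.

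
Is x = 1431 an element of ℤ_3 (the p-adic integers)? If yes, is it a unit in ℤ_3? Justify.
x ∈ ℤ_3 but not a unit; v_3(x) = 3 > 0

ℤ_3 = {x ∈ ℚ_3 : v_3(x) ≥ 0} and ℤ_3^× = {x ∈ ℤ_3 : v_3(x) = 0}. Here v_3(1431) = v_3(num) − v_3(den) = 3; compare against these criteria.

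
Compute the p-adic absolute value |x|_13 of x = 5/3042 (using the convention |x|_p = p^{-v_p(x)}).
|5/3042|_13 = 169

Step 1 — compute v_13(x) by factoring powers of 13 out of the numerator and denominator: v_13(5/3042) = -2. Step 2 — apply |x|_p = p^{-v_p(x)} = 13^{2} = 169.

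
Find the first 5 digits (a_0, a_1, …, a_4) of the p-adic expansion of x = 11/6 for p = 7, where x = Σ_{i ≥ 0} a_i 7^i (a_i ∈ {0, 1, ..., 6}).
(a_0, …, a_4) = (3, 1, 1, 1, 1)

v_7(11/6) = 0 (numerator and denominator both coprime to 7), so x ∈ ℤ_7^×. Compute digits iteratively via a_i = x_i mod 7, x_{i+1} = (x_i − a_i)/7, with x_0 = x:
  x_0 = 11/6;  a_0 = 3;  x_1 = (x_0 − 3)/7 = -1/6
  x_1 = -1/6;  a_1 = 1;  x_2 = (x_1 − 1)/7 = -1/6
  x_2 = -1/6;  a_2 = 1;  x_3 = (x_2 − 1)/7 = -1/6
  x_3 = -1/6;  a_3 = 1;  x_4 = (x_3 − 1)/7 = -1/6
  x_4 = -1/6;  a_4 = 1;  x_5 = (x_4 − 1)/7 = -1/6
Digits: (3, 1, 1, 1, 1).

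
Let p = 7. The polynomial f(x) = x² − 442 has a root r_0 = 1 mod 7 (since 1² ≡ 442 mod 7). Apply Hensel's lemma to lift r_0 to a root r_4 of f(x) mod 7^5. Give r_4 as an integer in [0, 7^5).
r_4 = 15828 (mod 16807)

Hensel's recurrence: r_{i+1} = r_i − f(r_i)·(f′(r_i))^{-1} mod 7^{i+2}, with f′(x) = 2x. Iterate:
  r_0 = 1 (mod 7)
  r_1 = 1 (mod 49)
  r_2 = 50 (mod 343)
  r_3 = 1422 (mod 2401)
  r_4 = 15828 (mod 16807)
Final: r_4 = 15828, and one checks f(r_4) ≡ 0 mod 7^5.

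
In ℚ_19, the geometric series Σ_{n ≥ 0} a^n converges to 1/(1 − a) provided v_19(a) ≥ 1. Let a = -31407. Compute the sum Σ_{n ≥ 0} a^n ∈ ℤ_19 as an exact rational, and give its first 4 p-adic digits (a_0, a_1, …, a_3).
Σ a^n = 1/(1 − a) = 1/31408;  first 4 digits = (1, 0, 8, 14)

v_19(a) = 2 ≥ 1, so the series converges in ℤ_19 to 1/(1 − a) = 1/(1 − (-31407)) = 1/31408. Expand this rational in ℤ_19: compute digits iteratively via d_i = x_i mod 19, x_{i+1} = (x_i − d_i)/19. The first 4 digits are (1, 0, 8, 14).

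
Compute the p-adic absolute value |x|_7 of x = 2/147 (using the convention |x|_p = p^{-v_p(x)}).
|2/147|_7 = 49

Step 1 — compute v_7(x) by factoring powers of 7 out of the numerator and denominator: v_7(2/147) = -2. Step 2 — apply |x|_p = p^{-v_p(x)} = 7^{2} = 49.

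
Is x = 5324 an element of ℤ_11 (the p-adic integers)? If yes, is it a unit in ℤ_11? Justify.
x ∈ ℤ_11 but not a unit; v_11(x) = 3 > 0

ℤ_11 = {x ∈ ℚ_11 : v_11(x) ≥ 0} and ℤ_11^× = {x ∈ ℤ_11 : v_11(x) = 0}. Here v_11(5324) = v_11(num) − v_11(den) = 3; compare against these criteria.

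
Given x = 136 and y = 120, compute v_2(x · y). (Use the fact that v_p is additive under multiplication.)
v_2(16320) = 6

v_p(x) = 3 (factor: 136 = 2^3 · 17); v_p(y) = 3 (factor: 120 = 2^3 · 15). Additivity: v_p(xy) = v_p(x) + v_p(y) = 3 + 3 = 6. (Direct check: xy = 16320 = 2^6 · (255).)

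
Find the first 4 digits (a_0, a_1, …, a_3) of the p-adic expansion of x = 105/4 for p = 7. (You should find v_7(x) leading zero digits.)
(a_0, …, a_3) = (0, 2, 2, 5)

v_7(105/4) = 1, so a_0 = ... = a_0 = 0. Factor out: x = 7^1 · u with u = 15/4 a unit in ℤ_7. Expand u iteratively via a_{v+i} = u_i mod 7, u_{i+1} = (u_i − a_{v+i})/7:
  u_0 = 15/4;  a_1 = 2;  u_1 = (u_0 − 2)/7 = 1/4
  u_1 = 1/4;  a_2 = 2;  u_2 = (u_1 − 2)/7 = -1/4
  u_2 = -1/4;  a_3 = 5;  u_3 = (u_2 − 5)/7 = -3/4
Digits: (0, 2, 2, 5).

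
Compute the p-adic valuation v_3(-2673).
v_3(-2673) = 5

v_3(n) is the largest exponent k such that 3^k divides n. Factor out: -2673 = -3^5 · 11. (Sign doesn't affect v_p.) So v_3(-2673) = 5.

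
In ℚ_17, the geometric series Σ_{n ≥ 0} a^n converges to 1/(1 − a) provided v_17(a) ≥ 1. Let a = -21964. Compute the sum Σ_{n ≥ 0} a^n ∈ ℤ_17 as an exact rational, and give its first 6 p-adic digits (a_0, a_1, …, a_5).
Σ a^n = 1/(1 − a) = 1/21965;  first 6 digits = (1, 0, 9, 12, 12, 16)

v_17(a) = 2 ≥ 1, so the series converges in ℤ_17 to 1/(1 − a) = 1/(1 − (-21964)) = 1/21965. Expand this rational in ℤ_17: compute digits iteratively via d_i = x_i mod 17, x_{i+1} = (x_i − d_i)/17. The first 6 digits are (1, 0, 9, 12, 12, 16).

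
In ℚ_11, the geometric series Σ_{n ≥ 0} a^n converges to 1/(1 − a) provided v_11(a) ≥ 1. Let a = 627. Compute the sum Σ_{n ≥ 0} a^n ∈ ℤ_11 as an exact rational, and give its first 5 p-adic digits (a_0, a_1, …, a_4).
Σ a^n = 1/(1 − a) = -1/626;  first 5 digits = (1, 2, 9, 6, 4)

v_11(a) = 1 ≥ 1, so the series converges in ℤ_11 to 1/(1 − a) = 1/(1 − 627) = -1/626. Expand this rational in ℤ_11: compute digits iteratively via d_i = x_i mod 11, x_{i+1} = (x_i − d_i)/11. The first 5 digits are (1, 2, 9, 6, 4).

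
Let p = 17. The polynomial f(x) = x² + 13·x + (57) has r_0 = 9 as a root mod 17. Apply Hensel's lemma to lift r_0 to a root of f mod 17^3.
r_2 = 1828 (mod 4913)

Hensel: r_{i+1} = r_i − f(r_i)·(f′(r_i))^{-1} mod 17^{i+2}, f′(x) = 2x + 13. Iterate:
  r_0 = 9 (mod 17)
  r_1 = 94 (mod 289)
  r_2 = 1828 (mod 4913)
Final: r = 1828 satisfies f(r) ≡ 0 mod 17^3.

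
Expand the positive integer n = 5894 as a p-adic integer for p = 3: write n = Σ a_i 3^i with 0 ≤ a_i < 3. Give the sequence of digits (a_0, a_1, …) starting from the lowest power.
(a_0, a_1, …) = (2, 2, 0, 2, 0, 0, 2, 2)

Repeated division by 3 gives the digits low-to-high: 5894 = 2 + 2·3^1 + 2·3^3 + 2·3^6 + 2·3^7. Digit sequence: (2, 2, 0, 2, 0, 0, 2, 2).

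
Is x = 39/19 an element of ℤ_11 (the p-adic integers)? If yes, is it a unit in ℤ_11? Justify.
x ∈ ℤ_11^× (unit); v_11(x) = 0

ℤ_11 = {x ∈ ℚ_11 : v_11(x) ≥ 0} and ℤ_11^× = {x ∈ ℤ_11 : v_11(x) = 0}. Here v_11(39/19) = v_11(num) − v_11(den) = 0; compare against these criteria.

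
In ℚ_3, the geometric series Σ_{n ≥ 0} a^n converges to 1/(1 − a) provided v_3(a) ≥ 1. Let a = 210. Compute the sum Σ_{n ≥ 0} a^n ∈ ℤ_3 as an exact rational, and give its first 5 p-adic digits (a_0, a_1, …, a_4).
Σ a^n = 1/(1 − a) = -1/209;  first 5 digits = (1, 1, 0, 1, 2)

v_3(a) = 1 ≥ 1, so the series converges in ℤ_3 to 1/(1 − a) = 1/(1 − 210) = -1/209. Expand this rational in ℤ_3: compute digits iteratively via d_i = x_i mod 3, x_{i+1} = (x_i − d_i)/3. The first 5 digits are (1, 1, 0, 1, 2).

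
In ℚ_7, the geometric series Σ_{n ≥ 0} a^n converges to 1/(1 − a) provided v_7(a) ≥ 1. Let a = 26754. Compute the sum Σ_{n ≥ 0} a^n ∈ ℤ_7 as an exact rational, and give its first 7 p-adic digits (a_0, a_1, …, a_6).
Σ a^n = 1/(1 − a) = -1/26753;  first 7 digits = (1, 0, 0, 1, 4, 1, 1)

v_7(a) = 3 ≥ 1, so the series converges in ℤ_7 to 1/(1 − a) = 1/(1 − 26754) = -1/26753. Expand this rational in ℤ_7: compute digits iteratively via d_i = x_i mod 7, x_{i+1} = (x_i − d_i)/7. The first 7 digits are (1, 0, 0, 1, 4, 1, 1).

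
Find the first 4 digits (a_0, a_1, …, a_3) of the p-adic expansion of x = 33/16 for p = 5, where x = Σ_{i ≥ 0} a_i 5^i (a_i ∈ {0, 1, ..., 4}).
(a_0, …, a_3) = (3, 2, 3, 4)

v_5(33/16) = 0 (numerator and denominator both coprime to 5), so x ∈ ℤ_5^×. Compute digits iteratively via a_i = x_i mod 5, x_{i+1} = (x_i − a_i)/5, with x_0 = x:
  x_0 = 33/16;  a_0 = 3;  x_1 = (x_0 − 3)/5 = -3/16
  x_1 = -3/16;  a_1 = 2;  x_2 = (x_1 − 2)/5 = -7/16
  x_2 = -7/16;  a_2 = 3;  x_3 = (x_2 − 3)/5 = -11/16
  x_3 = -11/16;  a_3 = 4;  x_4 = (x_3 − 4)/5 = -15/16
Digits: (3, 2, 3, 4).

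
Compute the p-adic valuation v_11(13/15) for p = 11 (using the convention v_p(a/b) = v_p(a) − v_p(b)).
v_11(13/15) = 0

Factor powers of 11 from the numerator and denominator of the reduced fraction: 13 = 11^0 · 13 and 15 = 11^0 · 15. Apply v_p(a/b) = v_p(a) − v_p(b): v_11(13/15) = 0 − 0 = 0.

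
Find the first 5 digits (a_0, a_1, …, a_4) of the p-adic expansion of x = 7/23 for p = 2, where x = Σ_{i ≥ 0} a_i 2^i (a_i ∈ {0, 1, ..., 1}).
(a_0, …, a_4) = (1, 0, 0, 0, 1)

v_2(7/23) = 0 (numerator and denominator both coprime to 2), so x ∈ ℤ_2^×. Compute digits iteratively via a_i = x_i mod 2, x_{i+1} = (x_i − a_i)/2, with x_0 = x:
  x_0 = 7/23;  a_0 = 1;  x_1 = (x_0 − 1)/2 = -8/23
  x_1 = -8/23;  a_1 = 0;  x_2 = (x_1 − 0)/2 = -4/23
  x_2 = -4/23;  a_2 = 0;  x_3 = (x_2 − 0)/2 = -2/23
  x_3 = -2/23;  a_3 = 0;  x_4 = (x_3 − 0)/2 = -1/23
  x_4 = -1/23;  a_4 = 1;  x_5 = (x_4 − 1)/2 = -12/23
Digits: (1, 0, 0, 0, 1).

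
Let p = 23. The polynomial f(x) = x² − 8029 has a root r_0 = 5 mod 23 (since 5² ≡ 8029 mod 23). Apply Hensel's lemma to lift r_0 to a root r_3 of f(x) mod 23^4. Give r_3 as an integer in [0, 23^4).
r_3 = 129564 (mod 279841)

Hensel's recurrence: r_{i+1} = r_i − f(r_i)·(f′(r_i))^{-1} mod 23^{i+2}, with f′(x) = 2x. Iterate:
  r_0 = 5 (mod 23)
  r_1 = 488 (mod 529)
  r_2 = 7894 (mod 12167)
  r_3 = 129564 (mod 279841)
Final: r_3 = 129564, and one checks f(r_3) ≡ 0 mod 23^4.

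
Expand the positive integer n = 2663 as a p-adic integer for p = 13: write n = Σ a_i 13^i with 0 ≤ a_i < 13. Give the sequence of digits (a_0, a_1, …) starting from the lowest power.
(a_0, a_1, …) = (11, 9, 2, 1)

Repeated division by 13 gives the digits low-to-high: 2663 = 11 + 9·13^1 + 2·13^2 + 1·13^3. Digit sequence: (11, 9, 2, 1).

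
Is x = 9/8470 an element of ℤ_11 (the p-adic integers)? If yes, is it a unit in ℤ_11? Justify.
x ∉ ℤ_11 (v_11(x) = -2 < 0)

ℤ_11 = {x ∈ ℚ_11 : v_11(x) ≥ 0} and ℤ_11^× = {x ∈ ℤ_11 : v_11(x) = 0}. Here v_11(9/8470) = v_11(num) − v_11(den) = -2; compare against these criteria.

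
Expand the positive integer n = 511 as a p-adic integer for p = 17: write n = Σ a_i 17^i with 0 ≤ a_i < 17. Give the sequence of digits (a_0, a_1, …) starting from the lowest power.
(a_0, a_1, …) = (1, 13, 1)

Repeated division by 17 gives the digits low-to-high: 511 = 1 + 13·17^1 + 1·17^2. Digit sequence: (1, 13, 1).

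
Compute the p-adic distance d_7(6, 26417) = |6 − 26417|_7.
d_7(6, 26417) = 1/2401

Step 1 — x − y = 6 − 26417 = -26411. Step 2 — v_7(-26411) = 4 (factor: -26411 = −(7^4 · 11); the sign does not affect v_p). Step 3 — |x − y|_7 = 7^{-4} = 1/2401.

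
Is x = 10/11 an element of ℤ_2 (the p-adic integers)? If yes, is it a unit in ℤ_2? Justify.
x ∈ ℤ_2 but not a unit; v_2(x) = 1 > 0

ℤ_2 = {x ∈ ℚ_2 : v_2(x) ≥ 0} and ℤ_2^× = {x ∈ ℤ_2 : v_2(x) = 0}. Here v_2(10/11) = v_2(num) − v_2(den) = 1; compare against these criteria.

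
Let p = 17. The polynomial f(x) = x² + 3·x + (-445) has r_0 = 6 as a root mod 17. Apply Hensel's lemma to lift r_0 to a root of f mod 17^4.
r_3 = 32612 (mod 83521)

Hensel: r_{i+1} = r_i − f(r_i)·(f′(r_i))^{-1} mod 17^{i+2}, f′(x) = 2x + 3. Iterate:
  r_0 = 6 (mod 17)
  r_1 = 244 (mod 289)
  r_2 = 3134 (mod 4913)
  r_3 = 32612 (mod 83521)
Final: r = 32612 satisfies f(r) ≡ 0 mod 17^4.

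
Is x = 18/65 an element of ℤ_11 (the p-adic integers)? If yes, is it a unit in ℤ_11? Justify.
x ∈ ℤ_11^× (unit); v_11(x) = 0

ℤ_11 = {x ∈ ℚ_11 : v_11(x) ≥ 0} and ℤ_11^× = {x ∈ ℤ_11 : v_11(x) = 0}. Here v_11(18/65) = v_11(num) − v_11(den) = 0; compare against these criteria.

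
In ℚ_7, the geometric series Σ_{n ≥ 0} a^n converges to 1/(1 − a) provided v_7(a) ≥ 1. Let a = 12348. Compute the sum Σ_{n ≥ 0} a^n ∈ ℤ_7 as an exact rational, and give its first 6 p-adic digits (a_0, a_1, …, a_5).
Σ a^n = 1/(1 − a) = -1/12347;  first 6 digits = (1, 0, 0, 1, 5, 0)

v_7(a) = 3 ≥ 1, so the series converges in ℤ_7 to 1/(1 − a) = 1/(1 − 12348) = -1/12347. Expand this rational in ℤ_7: compute digits iteratively via d_i = x_i mod 7, x_{i+1} = (x_i − d_i)/7. The first 6 digits are (1, 0, 0, 1, 5, 0).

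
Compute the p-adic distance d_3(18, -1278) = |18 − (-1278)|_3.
d_3(18, -1278) = 1/81

Step 1 — x − y = 18 − (-1278) = 1296. Step 2 — v_3(1296) = 4 (factor: 1296 = (3^4 · 16); the sign does not affect v_p). Step 3 — |x − y|_3 = 3^{-4} = 1/81.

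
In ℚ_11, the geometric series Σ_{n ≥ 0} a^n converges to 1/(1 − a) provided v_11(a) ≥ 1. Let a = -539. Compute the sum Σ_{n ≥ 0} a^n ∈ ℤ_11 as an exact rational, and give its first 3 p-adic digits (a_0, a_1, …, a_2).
Σ a^n = 1/(1 − a) = 1/540;  first 3 digits = (1, 6, 9)

v_11(a) = 1 ≥ 1, so the series converges in ℤ_11 to 1/(1 − a) = 1/(1 − (-539)) = 1/540. Expand this rational in ℤ_11: compute digits iteratively via d_i = x_i mod 11, x_{i+1} = (x_i − d_i)/11. The first 3 digits are (1, 6, 9).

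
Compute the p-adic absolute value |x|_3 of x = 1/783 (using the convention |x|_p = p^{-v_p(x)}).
|1/783|_3 = 27

Step 1 — compute v_3(x) by factoring powers of 3 out of the numerator and denominator: v_3(1/783) = -3. Step 2 — apply |x|_p = p^{-v_p(x)} = 3^{3} = 27.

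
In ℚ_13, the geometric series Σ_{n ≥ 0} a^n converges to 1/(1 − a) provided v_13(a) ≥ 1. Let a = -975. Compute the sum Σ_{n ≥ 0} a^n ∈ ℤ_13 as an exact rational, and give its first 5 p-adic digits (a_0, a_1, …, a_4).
Σ a^n = 1/(1 − a) = 1/976;  first 5 digits = (1, 3, 3, 4, 6)

v_13(a) = 1 ≥ 1, so the series converges in ℤ_13 to 1/(1 − a) = 1/(1 − (-975)) = 1/976. Expand this rational in ℤ_13: compute digits iteratively via d_i = x_i mod 13, x_{i+1} = (x_i − d_i)/13. The first 5 digits are (1, 3, 3, 4, 6).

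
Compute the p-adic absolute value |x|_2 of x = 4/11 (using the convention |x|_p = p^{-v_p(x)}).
|4/11|_2 = 1/4

Step 1 — compute v_2(x) by factoring powers of 2 out of the numerator and denominator: v_2(4/11) = 2. Step 2 — apply |x|_p = p^{-v_p(x)} = 2^{-2} = 1/4.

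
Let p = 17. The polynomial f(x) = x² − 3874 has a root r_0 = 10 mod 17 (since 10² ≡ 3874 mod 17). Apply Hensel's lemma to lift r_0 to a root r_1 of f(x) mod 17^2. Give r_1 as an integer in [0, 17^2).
r_1 = 112 (mod 289)

Hensel's recurrence: r_{i+1} = r_i − f(r_i)·(f′(r_i))^{-1} mod 17^{i+2}, with f′(x) = 2x. Iterate:
  r_0 = 10 (mod 17)
  r_1 = 112 (mod 289)
Final: r_1 = 112, and one checks f(r_1) ≡ 0 mod 17^2.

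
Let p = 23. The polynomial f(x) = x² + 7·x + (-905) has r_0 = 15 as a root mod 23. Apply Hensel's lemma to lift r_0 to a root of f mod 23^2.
r_1 = 245 (mod 529)

Hensel: r_{i+1} = r_i − f(r_i)·(f′(r_i))^{-1} mod 23^{i+2}, f′(x) = 2x + 7. Iterate:
  r_0 = 15 (mod 23)
  r_1 = 245 (mod 529)
Final: r = 245 satisfies f(r) ≡ 0 mod 23^2.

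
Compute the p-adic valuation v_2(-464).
v_2(-464) = 4

v_2(n) is the largest exponent k such that 2^k divides n. Factor out: -464 = -2^4 · 29. (Sign doesn't affect v_p.) So v_2(-464) = 4.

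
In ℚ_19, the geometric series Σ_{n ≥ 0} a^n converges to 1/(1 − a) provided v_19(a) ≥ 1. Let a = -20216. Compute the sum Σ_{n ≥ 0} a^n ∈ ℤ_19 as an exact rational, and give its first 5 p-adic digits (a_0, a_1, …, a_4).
Σ a^n = 1/(1 − a) = 1/20217;  first 5 digits = (1, 0, 1, 16, 0)

v_19(a) = 2 ≥ 1, so the series converges in ℤ_19 to 1/(1 − a) = 1/(1 − (-20216)) = 1/20217. Expand this rational in ℤ_19: compute digits iteratively via d_i = x_i mod 19, x_{i+1} = (x_i − d_i)/19. The first 5 digits are (1, 0, 1, 16, 0).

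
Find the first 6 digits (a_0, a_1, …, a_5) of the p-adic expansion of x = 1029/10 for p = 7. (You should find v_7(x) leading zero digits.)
(a_0, …, a_5) = (0, 0, 0, 1, 2, 6)

v_7(1029/10) = 3, so a_0 = ... = a_2 = 0. Factor out: x = 7^3 · u with u = 3/10 a unit in ℤ_7. Expand u iteratively via a_{v+i} = u_i mod 7, u_{i+1} = (u_i − a_{v+i})/7:
  u_0 = 3/10;  a_3 = 1;  u_1 = (u_0 − 1)/7 = -1/10
  u_1 = -1/10;  a_4 = 2;  u_2 = (u_1 − 2)/7 = -3/10
  u_2 = -3/10;  a_5 = 6;  u_3 = (u_2 − 6)/7 = -9/10
Digits: (0, 0, 0, 1, 2, 6).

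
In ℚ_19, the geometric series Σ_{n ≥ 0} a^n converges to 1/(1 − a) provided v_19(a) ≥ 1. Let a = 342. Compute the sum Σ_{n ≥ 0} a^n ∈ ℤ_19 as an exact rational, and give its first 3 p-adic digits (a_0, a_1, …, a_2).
Σ a^n = 1/(1 − a) = -1/341;  first 3 digits = (1, 18, 1)

v_19(a) = 1 ≥ 1, so the series converges in ℤ_19 to 1/(1 − a) = 1/(1 − 342) = -1/341. Expand this rational in ℤ_19: compute digits iteratively via d_i = x_i mod 19, x_{i+1} = (x_i − d_i)/19. The first 3 digits are (1, 18, 1).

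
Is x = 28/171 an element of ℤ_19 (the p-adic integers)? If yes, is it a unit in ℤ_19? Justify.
x ∉ ℤ_19 (v_19(x) = -1 < 0)

ℤ_19 = {x ∈ ℚ_19 : v_19(x) ≥ 0} and ℤ_19^× = {x ∈ ℤ_19 : v_19(x) = 0}. Here v_19(28/171) = v_19(num) − v_19(den) = -1; compare against these criteria.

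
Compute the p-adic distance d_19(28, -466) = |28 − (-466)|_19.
d_19(28, -466) = 1/19

Step 1 — x − y = 28 − (-466) = 494. Step 2 — v_19(494) = 1 (factor: 494 = (19^1 · 26); the sign does not affect v_p). Step 3 — |x − y|_19 = 19^{-1} = 1/19.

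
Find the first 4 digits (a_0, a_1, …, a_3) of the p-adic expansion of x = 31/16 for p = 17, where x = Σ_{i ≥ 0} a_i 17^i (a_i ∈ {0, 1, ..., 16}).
(a_0, …, a_3) = (3, 1, 1, 1)

v_17(31/16) = 0 (numerator and denominator both coprime to 17), so x ∈ ℤ_17^×. Compute digits iteratively via a_i = x_i mod 17, x_{i+1} = (x_i − a_i)/17, with x_0 = x:
  x_0 = 31/16;  a_0 = 3;  x_1 = (x_0 − 3)/17 = -1/16
  x_1 = -1/16;  a_1 = 1;  x_2 = (x_1 − 1)/17 = -1/16
  x_2 = -1/16;  a_2 = 1;  x_3 = (x_2 − 1)/17 = -1/16
  x_3 = -1/16;  a_3 = 1;  x_4 = (x_3 − 1)/17 = -1/16
Digits: (3, 1, 1, 1).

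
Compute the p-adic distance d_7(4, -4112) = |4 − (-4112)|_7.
d_7(4, -4112) = 1/343

Step 1 — x − y = 4 − (-4112) = 4116. Step 2 — v_7(4116) = 3 (factor: 4116 = (7^3 · 12); the sign does not affect v_p). Step 3 — |x − y|_7 = 7^{-3} = 1/343.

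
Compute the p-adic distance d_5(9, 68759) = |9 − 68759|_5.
d_5(9, 68759) = 1/3125

Step 1 — x − y = 9 − 68759 = -68750. Step 2 — v_5(-68750) = 5 (factor: -68750 = −(5^5 · 22); the sign does not affect v_p). Step 3 — |x − y|_5 = 5^{-5} = 1/3125.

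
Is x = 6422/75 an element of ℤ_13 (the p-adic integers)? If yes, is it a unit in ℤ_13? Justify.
x ∈ ℤ_13 but not a unit; v_13(x) = 2 > 0

ℤ_13 = {x ∈ ℚ_13 : v_13(x) ≥ 0} and ℤ_13^× = {x ∈ ℤ_13 : v_13(x) = 0}. Here v_13(6422/75) = v_13(num) − v_13(den) = 2; compare against these criteria.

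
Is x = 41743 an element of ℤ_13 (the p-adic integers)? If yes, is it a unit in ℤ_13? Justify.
x ∈ ℤ_13 but not a unit; v_13(x) = 3 > 0

ℤ_13 = {x ∈ ℚ_13 : v_13(x) ≥ 0} and ℤ_13^× = {x ∈ ℤ_13 : v_13(x) = 0}. Here v_13(41743) = v_13(num) − v_13(den) = 3; compare against these criteria.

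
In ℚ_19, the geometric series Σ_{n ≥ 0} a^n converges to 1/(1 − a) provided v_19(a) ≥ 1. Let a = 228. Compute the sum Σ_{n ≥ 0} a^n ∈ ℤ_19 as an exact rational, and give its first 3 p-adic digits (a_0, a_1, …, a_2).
Σ a^n = 1/(1 − a) = -1/227;  first 3 digits = (1, 12, 11)

v_19(a) = 1 ≥ 1, so the series converges in ℤ_19 to 1/(1 − a) = 1/(1 − 228) = -1/227. Expand this rational in ℤ_19: compute digits iteratively via d_i = x_i mod 19, x_{i+1} = (x_i − d_i)/19. The first 3 digits are (1, 12, 11).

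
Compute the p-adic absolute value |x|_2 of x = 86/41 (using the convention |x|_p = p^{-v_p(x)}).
|86/41|_2 = 1/2

Step 1 — compute v_2(x) by factoring powers of 2 out of the numerator and denominator: v_2(86/41) = 1. Step 2 — apply |x|_p = p^{-v_p(x)} = 2^{-1} = 1/2.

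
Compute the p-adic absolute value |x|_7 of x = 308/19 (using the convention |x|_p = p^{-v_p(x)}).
|308/19|_7 = 1/7

Step 1 — compute v_7(x) by factoring powers of 7 out of the numerator and denominator: v_7(308/19) = 1. Step 2 — apply |x|_p = p^{-v_p(x)} = 7^{-1} = 1/7.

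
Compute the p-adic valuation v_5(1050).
v_5(1050) = 2

v_5(n) is the largest exponent k such that 5^k divides n. Factor out: 1050 = 5^2 · 42. (Sign doesn't affect v_p.) So v_5(1050) = 2.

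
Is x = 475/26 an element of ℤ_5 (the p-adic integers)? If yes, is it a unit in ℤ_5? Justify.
x ∈ ℤ_5 but not a unit; v_5(x) = 2 > 0

ℤ_5 = {x ∈ ℚ_5 : v_5(x) ≥ 0} and ℤ_5^× = {x ∈ ℤ_5 : v_5(x) = 0}. Here v_5(475/26) = v_5(num) − v_5(den) = 2; compare against these criteria.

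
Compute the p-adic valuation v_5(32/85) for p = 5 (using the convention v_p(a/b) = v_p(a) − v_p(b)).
v_5(32/85) = -1

Factor powers of 5 from the numerator and denominator of the reduced fraction: 32 = 5^0 · 32 and 85 = 5^1 · 17. Apply v_p(a/b) = v_p(a) − v_p(b): v_5(32/85) = 0 − 1 = -1.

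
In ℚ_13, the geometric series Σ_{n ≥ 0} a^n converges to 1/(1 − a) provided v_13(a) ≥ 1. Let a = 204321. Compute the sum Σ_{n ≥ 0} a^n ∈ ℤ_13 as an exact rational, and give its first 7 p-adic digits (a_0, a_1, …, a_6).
Σ a^n = 1/(1 − a) = -1/204320;  first 7 digits = (1, 0, 0, 2, 7, 0, 4)

v_13(a) = 3 ≥ 1, so the series converges in ℤ_13 to 1/(1 − a) = 1/(1 − 204321) = -1/204320. Expand this rational in ℤ_13: compute digits iteratively via d_i = x_i mod 13, x_{i+1} = (x_i − d_i)/13. The first 7 digits are (1, 0, 0, 2, 7, 0, 4).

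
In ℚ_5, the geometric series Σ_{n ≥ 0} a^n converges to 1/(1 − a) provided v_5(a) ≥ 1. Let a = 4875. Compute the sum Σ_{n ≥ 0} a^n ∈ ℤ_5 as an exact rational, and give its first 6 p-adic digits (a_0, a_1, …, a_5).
Σ a^n = 1/(1 − a) = -1/4874;  first 6 digits = (1, 0, 0, 4, 2, 1)

v_5(a) = 3 ≥ 1, so the series converges in ℤ_5 to 1/(1 − a) = 1/(1 − 4875) = -1/4874. Expand this rational in ℤ_5: compute digits iteratively via d_i = x_i mod 5, x_{i+1} = (x_i − d_i)/5. The first 6 digits are (1, 0, 0, 4, 2, 1).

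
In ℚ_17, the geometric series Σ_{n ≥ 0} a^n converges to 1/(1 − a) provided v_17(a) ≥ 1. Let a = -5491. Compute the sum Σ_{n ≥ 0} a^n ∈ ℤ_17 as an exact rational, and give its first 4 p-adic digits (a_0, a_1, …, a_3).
Σ a^n = 1/(1 − a) = 1/5492;  first 4 digits = (1, 0, 15, 15)

v_17(a) = 2 ≥ 1, so the series converges in ℤ_17 to 1/(1 − a) = 1/(1 − (-5491)) = 1/5492. Expand this rational in ℤ_17: compute digits iteratively via d_i = x_i mod 17, x_{i+1} = (x_i − d_i)/17. The first 4 digits are (1, 0, 15, 15).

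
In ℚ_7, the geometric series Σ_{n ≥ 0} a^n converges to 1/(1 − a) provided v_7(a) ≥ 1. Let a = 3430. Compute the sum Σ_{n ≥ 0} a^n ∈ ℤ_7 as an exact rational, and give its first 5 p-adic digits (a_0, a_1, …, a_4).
Σ a^n = 1/(1 − a) = -1/3429;  first 5 digits = (1, 0, 0, 3, 1)

v_7(a) = 3 ≥ 1, so the series converges in ℤ_7 to 1/(1 − a) = 1/(1 − 3430) = -1/3429. Expand this rational in ℤ_7: compute digits iteratively via d_i = x_i mod 7, x_{i+1} = (x_i − d_i)/7. The first 5 digits are (1, 0, 0, 3, 1).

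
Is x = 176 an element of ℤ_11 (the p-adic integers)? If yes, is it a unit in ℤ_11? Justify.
x ∈ ℤ_11 but not a unit; v_11(x) = 1 > 0

ℤ_11 = {x ∈ ℚ_11 : v_11(x) ≥ 0} and ℤ_11^× = {x ∈ ℤ_11 : v_11(x) = 0}. Here v_11(176) = v_11(num) − v_11(den) = 1; compare against these criteria.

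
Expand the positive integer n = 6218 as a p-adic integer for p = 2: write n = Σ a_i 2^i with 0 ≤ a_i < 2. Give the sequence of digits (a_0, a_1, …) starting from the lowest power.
(a_0, a_1, …) = (0, 1, 0, 1, 0, 0, 1, 0, 0, 0, 0, 1, 1)

Repeated division by 2 gives the digits low-to-high: 6218 = 1·2^1 + 1·2^3 + 1·2^6 + 1·2^11 + 1·2^12. Digit sequence: (0, 1, 0, 1, 0, 0, 1, 0, 0, 0, 0, 1, 1).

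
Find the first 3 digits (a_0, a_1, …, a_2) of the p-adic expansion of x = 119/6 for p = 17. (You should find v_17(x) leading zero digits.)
(a_0, …, a_2) = (0, 4, 14)

v_17(119/6) = 1, so a_0 = ... = a_0 = 0. Factor out: x = 17^1 · u with u = 7/6 a unit in ℤ_17. Expand u iteratively via a_{v+i} = u_i mod 17, u_{i+1} = (u_i − a_{v+i})/17:
  u_0 = 7/6;  a_1 = 4;  u_1 = (u_0 − 4)/17 = -1/6
  u_1 = -1/6;  a_2 = 14;  u_2 = (u_1 − 14)/17 = -5/6
Digits: (0, 4, 14).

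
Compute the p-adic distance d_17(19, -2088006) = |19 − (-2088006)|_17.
d_17(19, -2088006) = 1/83521

Step 1 — x − y = 19 − (-2088006) = 2088025. Step 2 — v_17(2088025) = 4 (factor: 2088025 = (17^4 · 25); the sign does not affect v_p). Step 3 — |x − y|_17 = 17^{-4} = 1/83521.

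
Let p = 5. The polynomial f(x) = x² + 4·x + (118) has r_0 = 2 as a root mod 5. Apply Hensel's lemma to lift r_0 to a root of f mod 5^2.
r_1 = 17 (mod 25)

Hensel: r_{i+1} = r_i − f(r_i)·(f′(r_i))^{-1} mod 5^{i+2}, f′(x) = 2x + 4. Iterate:
  r_0 = 2 (mod 5)
  r_1 = 17 (mod 25)
Final: r = 17 satisfies f(r) ≡ 0 mod 5^2.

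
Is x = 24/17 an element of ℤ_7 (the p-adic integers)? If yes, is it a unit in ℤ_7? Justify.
x ∈ ℤ_7^× (unit); v_7(x) = 0

ℤ_7 = {x ∈ ℚ_7 : v_7(x) ≥ 0} and ℤ_7^× = {x ∈ ℤ_7 : v_7(x) = 0}. Here v_7(24/17) = v_7(num) − v_7(den) = 0; compare against these criteria.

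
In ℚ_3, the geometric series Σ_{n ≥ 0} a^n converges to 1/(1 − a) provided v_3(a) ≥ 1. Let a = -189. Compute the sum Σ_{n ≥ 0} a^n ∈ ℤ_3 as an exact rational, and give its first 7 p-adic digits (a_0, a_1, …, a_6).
Σ a^n = 1/(1 − a) = 1/190;  first 7 digits = (1, 0, 0, 2, 0, 2, 0)

v_3(a) = 3 ≥ 1, so the series converges in ℤ_3 to 1/(1 − a) = 1/(1 − (-189)) = 1/190. Expand this rational in ℤ_3: compute digits iteratively via d_i = x_i mod 3, x_{i+1} = (x_i − d_i)/3. The first 7 digits are (1, 0, 0, 2, 0, 2, 0).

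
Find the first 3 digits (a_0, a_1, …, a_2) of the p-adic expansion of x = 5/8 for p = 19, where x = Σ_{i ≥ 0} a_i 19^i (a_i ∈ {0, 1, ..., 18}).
(a_0, …, a_2) = (3, 7, 2)

v_19(5/8) = 0 (numerator and denominator both coprime to 19), so x ∈ ℤ_19^×. Compute digits iteratively via a_i = x_i mod 19, x_{i+1} = (x_i − a_i)/19, with x_0 = x:
  x_0 = 5/8;  a_0 = 3;  x_1 = (x_0 − 3)/19 = -1/8
  x_1 = -1/8;  a_1 = 7;  x_2 = (x_1 − 7)/19 = -3/8
  x_2 = -3/8;  a_2 = 2;  x_3 = (x_2 − 2)/19 = -1/8
Digits: (3, 7, 2).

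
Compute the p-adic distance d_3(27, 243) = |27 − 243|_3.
d_3(27, 243) = 1/27

Step 1 — x − y = 27 − 243 = -216. Step 2 — v_3(-216) = 3 (factor: -216 = −(3^3 · 8); the sign does not affect v_p). Step 3 — |x − y|_3 = 3^{-3} = 1/27.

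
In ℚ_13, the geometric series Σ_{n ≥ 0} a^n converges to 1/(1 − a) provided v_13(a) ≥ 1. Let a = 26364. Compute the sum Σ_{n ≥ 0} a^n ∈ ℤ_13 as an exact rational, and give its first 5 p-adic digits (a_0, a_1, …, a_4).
Σ a^n = 1/(1 − a) = -1/26363;  first 5 digits = (1, 0, 0, 12, 0)

v_13(a) = 3 ≥ 1, so the series converges in ℤ_13 to 1/(1 − a) = 1/(1 − 26364) = -1/26363. Expand this rational in ℤ_13: compute digits iteratively via d_i = x_i mod 13, x_{i+1} = (x_i − d_i)/13. The first 5 digits are (1, 0, 0, 12, 0).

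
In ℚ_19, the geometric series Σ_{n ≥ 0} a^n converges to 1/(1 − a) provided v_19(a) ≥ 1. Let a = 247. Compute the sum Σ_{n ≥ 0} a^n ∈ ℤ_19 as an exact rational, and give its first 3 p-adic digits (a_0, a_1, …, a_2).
Σ a^n = 1/(1 − a) = -1/246;  first 3 digits = (1, 13, 17)

v_19(a) = 1 ≥ 1, so the series converges in ℤ_19 to 1/(1 − a) = 1/(1 − 247) = -1/246. Expand this rational in ℤ_19: compute digits iteratively via d_i = x_i mod 19, x_{i+1} = (x_i − d_i)/19. The first 3 digits are (1, 13, 17).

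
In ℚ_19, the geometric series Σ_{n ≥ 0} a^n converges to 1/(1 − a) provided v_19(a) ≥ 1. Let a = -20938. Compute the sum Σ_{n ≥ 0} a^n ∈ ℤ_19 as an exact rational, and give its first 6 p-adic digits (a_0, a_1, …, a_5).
Σ a^n = 1/(1 − a) = 1/20939;  first 6 digits = (1, 0, 18, 15, 0, 6)

v_19(a) = 2 ≥ 1, so the series converges in ℤ_19 to 1/(1 − a) = 1/(1 − (-20938)) = 1/20939. Expand this rational in ℤ_19: compute digits iteratively via d_i = x_i mod 19, x_{i+1} = (x_i − d_i)/19. The first 6 digits are (1, 0, 18, 15, 0, 6).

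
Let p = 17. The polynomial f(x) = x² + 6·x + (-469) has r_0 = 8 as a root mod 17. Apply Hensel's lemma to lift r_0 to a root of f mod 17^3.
r_2 = 4241 (mod 4913)

Hensel: r_{i+1} = r_i − f(r_i)·(f′(r_i))^{-1} mod 17^{i+2}, f′(x) = 2x + 6. Iterate:
  r_0 = 8 (mod 17)
  r_1 = 195 (mod 289)
  r_2 = 4241 (mod 4913)
Final: r = 4241 satisfies f(r) ≡ 0 mod 17^3.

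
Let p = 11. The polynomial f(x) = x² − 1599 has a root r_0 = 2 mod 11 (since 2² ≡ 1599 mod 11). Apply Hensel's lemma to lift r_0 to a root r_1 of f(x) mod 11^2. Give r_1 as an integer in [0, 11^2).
r_1 = 68 (mod 121)

Hensel's recurrence: r_{i+1} = r_i − f(r_i)·(f′(r_i))^{-1} mod 11^{i+2}, with f′(x) = 2x. Iterate:
  r_0 = 2 (mod 11)
  r_1 = 68 (mod 121)
Final: r_1 = 68, and one checks f(r_1) ≡ 0 mod 11^2.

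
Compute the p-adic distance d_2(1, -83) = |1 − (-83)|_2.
d_2(1, -83) = 1/4

Step 1 — x − y = 1 − (-83) = 84. Step 2 — v_2(84) = 2 (factor: 84 = (2^2 · 21); the sign does not affect v_p). Step 3 — |x − y|_2 = 2^{-2} = 1/4.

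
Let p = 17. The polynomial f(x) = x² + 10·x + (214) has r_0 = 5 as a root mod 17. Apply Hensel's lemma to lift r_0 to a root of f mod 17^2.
r_1 = 5 (mod 289)

Hensel: r_{i+1} = r_i − f(r_i)·(f′(r_i))^{-1} mod 17^{i+2}, f′(x) = 2x + 10. Iterate:
  r_0 = 5 (mod 17)
  r_1 = 5 (mod 289)
Final: r = 5 satisfies f(r) ≡ 0 mod 17^2.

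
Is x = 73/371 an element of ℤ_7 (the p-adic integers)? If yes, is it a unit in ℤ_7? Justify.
x ∉ ℤ_7 (v_7(x) = -1 < 0)

ℤ_7 = {x ∈ ℚ_7 : v_7(x) ≥ 0} and ℤ_7^× = {x ∈ ℤ_7 : v_7(x) = 0}. Here v_7(73/371) = v_7(num) − v_7(den) = -1; compare against these criteria.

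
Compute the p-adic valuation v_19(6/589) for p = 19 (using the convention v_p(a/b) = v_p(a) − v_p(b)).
v_19(6/589) = -1

Factor powers of 19 from the numerator and denominator of the reduced fraction: 6 = 19^0 · 6 and 589 = 19^1 · 31. Apply v_p(a/b) = v_p(a) − v_p(b): v_19(6/589) = 0 − 1 = -1.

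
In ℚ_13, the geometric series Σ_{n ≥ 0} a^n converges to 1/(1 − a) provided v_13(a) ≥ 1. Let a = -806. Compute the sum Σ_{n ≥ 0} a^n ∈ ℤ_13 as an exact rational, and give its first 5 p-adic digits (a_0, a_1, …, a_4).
Σ a^n = 1/(1 − a) = 1/807;  first 5 digits = (1, 3, 4, 10, 9)

v_13(a) = 1 ≥ 1, so the series converges in ℤ_13 to 1/(1 − a) = 1/(1 − (-806)) = 1/807. Expand this rational in ℤ_13: compute digits iteratively via d_i = x_i mod 13, x_{i+1} = (x_i − d_i)/13. The first 5 digits are (1, 3, 4, 10, 9).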